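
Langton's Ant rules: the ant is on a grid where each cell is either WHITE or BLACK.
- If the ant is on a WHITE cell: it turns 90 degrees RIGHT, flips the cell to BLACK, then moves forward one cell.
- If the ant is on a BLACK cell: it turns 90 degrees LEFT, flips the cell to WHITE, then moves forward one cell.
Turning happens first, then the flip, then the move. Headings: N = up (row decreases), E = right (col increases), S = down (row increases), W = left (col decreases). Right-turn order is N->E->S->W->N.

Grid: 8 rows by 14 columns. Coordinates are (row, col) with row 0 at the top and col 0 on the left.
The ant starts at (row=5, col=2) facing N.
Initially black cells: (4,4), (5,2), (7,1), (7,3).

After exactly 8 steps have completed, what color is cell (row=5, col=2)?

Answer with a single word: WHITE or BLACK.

Answer: BLACK

Derivation:
Step 1: on BLACK (5,2): turn L to W, flip to white, move to (5,1). |black|=3
Step 2: on WHITE (5,1): turn R to N, flip to black, move to (4,1). |black|=4
Step 3: on WHITE (4,1): turn R to E, flip to black, move to (4,2). |black|=5
Step 4: on WHITE (4,2): turn R to S, flip to black, move to (5,2). |black|=6
Step 5: on WHITE (5,2): turn R to W, flip to black, move to (5,1). |black|=7
Step 6: on BLACK (5,1): turn L to S, flip to white, move to (6,1). |black|=6
Step 7: on WHITE (6,1): turn R to W, flip to black, move to (6,0). |black|=7
Step 8: on WHITE (6,0): turn R to N, flip to black, move to (5,0). |black|=8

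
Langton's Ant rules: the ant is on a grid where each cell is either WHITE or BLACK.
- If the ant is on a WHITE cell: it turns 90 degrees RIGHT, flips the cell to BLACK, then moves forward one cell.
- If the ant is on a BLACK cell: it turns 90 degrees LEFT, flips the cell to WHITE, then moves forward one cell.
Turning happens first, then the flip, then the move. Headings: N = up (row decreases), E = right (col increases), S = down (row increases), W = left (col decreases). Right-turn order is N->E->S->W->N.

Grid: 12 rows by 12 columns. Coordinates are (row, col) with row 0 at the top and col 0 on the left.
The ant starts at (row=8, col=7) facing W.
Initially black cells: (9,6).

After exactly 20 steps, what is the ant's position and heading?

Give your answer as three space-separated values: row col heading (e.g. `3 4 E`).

Step 1: on WHITE (8,7): turn R to N, flip to black, move to (7,7). |black|=2
Step 2: on WHITE (7,7): turn R to E, flip to black, move to (7,8). |black|=3
Step 3: on WHITE (7,8): turn R to S, flip to black, move to (8,8). |black|=4
Step 4: on WHITE (8,8): turn R to W, flip to black, move to (8,7). |black|=5
Step 5: on BLACK (8,7): turn L to S, flip to white, move to (9,7). |black|=4
Step 6: on WHITE (9,7): turn R to W, flip to black, move to (9,6). |black|=5
Step 7: on BLACK (9,6): turn L to S, flip to white, move to (10,6). |black|=4
Step 8: on WHITE (10,6): turn R to W, flip to black, move to (10,5). |black|=5
Step 9: on WHITE (10,5): turn R to N, flip to black, move to (9,5). |black|=6
Step 10: on WHITE (9,5): turn R to E, flip to black, move to (9,6). |black|=7
Step 11: on WHITE (9,6): turn R to S, flip to black, move to (10,6). |black|=8
Step 12: on BLACK (10,6): turn L to E, flip to white, move to (10,7). |black|=7
Step 13: on WHITE (10,7): turn R to S, flip to black, move to (11,7). |black|=8
Step 14: on WHITE (11,7): turn R to W, flip to black, move to (11,6). |black|=9
Step 15: on WHITE (11,6): turn R to N, flip to black, move to (10,6). |black|=10
Step 16: on WHITE (10,6): turn R to E, flip to black, move to (10,7). |black|=11
Step 17: on BLACK (10,7): turn L to N, flip to white, move to (9,7). |black|=10
Step 18: on BLACK (9,7): turn L to W, flip to white, move to (9,6). |black|=9
Step 19: on BLACK (9,6): turn L to S, flip to white, move to (10,6). |black|=8
Step 20: on BLACK (10,6): turn L to E, flip to white, move to (10,7). |black|=7

Answer: 10 7 E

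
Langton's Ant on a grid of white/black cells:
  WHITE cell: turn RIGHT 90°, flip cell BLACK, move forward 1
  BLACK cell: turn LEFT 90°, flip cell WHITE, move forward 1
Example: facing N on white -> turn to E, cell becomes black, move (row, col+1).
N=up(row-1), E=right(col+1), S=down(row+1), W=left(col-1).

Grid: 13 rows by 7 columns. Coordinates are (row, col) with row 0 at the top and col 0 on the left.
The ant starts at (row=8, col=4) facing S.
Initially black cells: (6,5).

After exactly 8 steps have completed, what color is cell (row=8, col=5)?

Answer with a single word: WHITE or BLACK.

Answer: BLACK

Derivation:
Step 1: on WHITE (8,4): turn R to W, flip to black, move to (8,3). |black|=2
Step 2: on WHITE (8,3): turn R to N, flip to black, move to (7,3). |black|=3
Step 3: on WHITE (7,3): turn R to E, flip to black, move to (7,4). |black|=4
Step 4: on WHITE (7,4): turn R to S, flip to black, move to (8,4). |black|=5
Step 5: on BLACK (8,4): turn L to E, flip to white, move to (8,5). |black|=4
Step 6: on WHITE (8,5): turn R to S, flip to black, move to (9,5). |black|=5
Step 7: on WHITE (9,5): turn R to W, flip to black, move to (9,4). |black|=6
Step 8: on WHITE (9,4): turn R to N, flip to black, move to (8,4). |black|=7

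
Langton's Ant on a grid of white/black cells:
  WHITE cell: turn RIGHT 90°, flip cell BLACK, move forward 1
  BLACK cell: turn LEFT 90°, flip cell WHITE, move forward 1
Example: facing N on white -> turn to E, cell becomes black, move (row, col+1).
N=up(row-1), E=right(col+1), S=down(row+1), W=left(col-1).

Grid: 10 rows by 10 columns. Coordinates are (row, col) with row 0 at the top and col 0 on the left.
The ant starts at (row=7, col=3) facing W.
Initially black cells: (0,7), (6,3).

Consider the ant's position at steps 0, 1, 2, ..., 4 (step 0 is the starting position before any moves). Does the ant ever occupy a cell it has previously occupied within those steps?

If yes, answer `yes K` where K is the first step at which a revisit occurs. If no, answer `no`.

Step 1: on WHITE (7,3): turn R to N, flip to black, move to (6,3). |black|=3 — new cell
Step 2: on BLACK (6,3): turn L to W, flip to white, move to (6,2). |black|=2 — new cell
Step 3: on WHITE (6,2): turn R to N, flip to black, move to (5,2). |black|=3 — new cell
Step 4: on WHITE (5,2): turn R to E, flip to black, move to (5,3). |black|=4 — new cell
No revisit within 4 steps.

Answer: no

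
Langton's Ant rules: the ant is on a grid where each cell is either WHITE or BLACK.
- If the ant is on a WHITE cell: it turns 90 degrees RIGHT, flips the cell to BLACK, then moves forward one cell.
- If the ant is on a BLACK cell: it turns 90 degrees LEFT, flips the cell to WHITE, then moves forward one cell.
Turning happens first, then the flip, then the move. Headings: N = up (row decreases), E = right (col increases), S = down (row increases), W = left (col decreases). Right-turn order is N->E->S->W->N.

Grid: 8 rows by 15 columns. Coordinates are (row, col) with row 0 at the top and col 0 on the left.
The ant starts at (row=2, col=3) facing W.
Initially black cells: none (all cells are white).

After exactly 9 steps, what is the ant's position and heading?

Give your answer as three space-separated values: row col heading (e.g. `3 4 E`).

Step 1: on WHITE (2,3): turn R to N, flip to black, move to (1,3). |black|=1
Step 2: on WHITE (1,3): turn R to E, flip to black, move to (1,4). |black|=2
Step 3: on WHITE (1,4): turn R to S, flip to black, move to (2,4). |black|=3
Step 4: on WHITE (2,4): turn R to W, flip to black, move to (2,3). |black|=4
Step 5: on BLACK (2,3): turn L to S, flip to white, move to (3,3). |black|=3
Step 6: on WHITE (3,3): turn R to W, flip to black, move to (3,2). |black|=4
Step 7: on WHITE (3,2): turn R to N, flip to black, move to (2,2). |black|=5
Step 8: on WHITE (2,2): turn R to E, flip to black, move to (2,3). |black|=6
Step 9: on WHITE (2,3): turn R to S, flip to black, move to (3,3). |black|=7

Answer: 3 3 S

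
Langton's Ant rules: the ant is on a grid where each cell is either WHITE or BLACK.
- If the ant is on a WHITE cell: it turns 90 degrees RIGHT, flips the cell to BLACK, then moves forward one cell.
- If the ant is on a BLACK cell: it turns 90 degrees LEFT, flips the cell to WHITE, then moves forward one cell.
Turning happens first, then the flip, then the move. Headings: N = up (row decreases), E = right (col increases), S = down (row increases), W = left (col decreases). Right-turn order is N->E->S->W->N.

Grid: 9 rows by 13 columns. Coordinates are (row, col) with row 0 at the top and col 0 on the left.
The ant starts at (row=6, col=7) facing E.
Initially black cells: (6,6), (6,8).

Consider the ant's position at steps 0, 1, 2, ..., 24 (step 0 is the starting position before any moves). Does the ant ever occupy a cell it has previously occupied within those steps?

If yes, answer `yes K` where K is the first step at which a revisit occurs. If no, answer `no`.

Step 1: on WHITE (6,7): turn R to S, flip to black, move to (7,7). |black|=3 — new cell
Step 2: on WHITE (7,7): turn R to W, flip to black, move to (7,6). |black|=4 — new cell
Step 3: on WHITE (7,6): turn R to N, flip to black, move to (6,6). |black|=5 — new cell
Step 4: on BLACK (6,6): turn L to W, flip to white, move to (6,5). |black|=4 — new cell
Step 5: on WHITE (6,5): turn R to N, flip to black, move to (5,5). |black|=5 — new cell
Step 6: on WHITE (5,5): turn R to E, flip to black, move to (5,6). |black|=6 — new cell
Step 7: on WHITE (5,6): turn R to S, flip to black, move to (6,6). |black|=7 — REVISIT

Answer: yes 7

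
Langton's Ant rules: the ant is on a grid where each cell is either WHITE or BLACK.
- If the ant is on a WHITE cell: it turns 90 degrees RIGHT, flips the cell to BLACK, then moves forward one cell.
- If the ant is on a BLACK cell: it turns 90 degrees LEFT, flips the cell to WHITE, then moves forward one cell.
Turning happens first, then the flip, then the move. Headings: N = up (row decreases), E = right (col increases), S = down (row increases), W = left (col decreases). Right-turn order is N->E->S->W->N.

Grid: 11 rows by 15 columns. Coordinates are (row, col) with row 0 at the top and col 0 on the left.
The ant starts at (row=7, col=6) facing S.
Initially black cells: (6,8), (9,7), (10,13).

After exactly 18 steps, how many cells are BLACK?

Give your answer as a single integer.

Answer: 13

Derivation:
Step 1: on WHITE (7,6): turn R to W, flip to black, move to (7,5). |black|=4
Step 2: on WHITE (7,5): turn R to N, flip to black, move to (6,5). |black|=5
Step 3: on WHITE (6,5): turn R to E, flip to black, move to (6,6). |black|=6
Step 4: on WHITE (6,6): turn R to S, flip to black, move to (7,6). |black|=7
Step 5: on BLACK (7,6): turn L to E, flip to white, move to (7,7). |black|=6
Step 6: on WHITE (7,7): turn R to S, flip to black, move to (8,7). |black|=7
Step 7: on WHITE (8,7): turn R to W, flip to black, move to (8,6). |black|=8
Step 8: on WHITE (8,6): turn R to N, flip to black, move to (7,6). |black|=9
Step 9: on WHITE (7,6): turn R to E, flip to black, move to (7,7). |black|=10
Step 10: on BLACK (7,7): turn L to N, flip to white, move to (6,7). |black|=9
Step 11: on WHITE (6,7): turn R to E, flip to black, move to (6,8). |black|=10
Step 12: on BLACK (6,8): turn L to N, flip to white, move to (5,8). |black|=9
Step 13: on WHITE (5,8): turn R to E, flip to black, move to (5,9). |black|=10
Step 14: on WHITE (5,9): turn R to S, flip to black, move to (6,9). |black|=11
Step 15: on WHITE (6,9): turn R to W, flip to black, move to (6,8). |black|=12
Step 16: on WHITE (6,8): turn R to N, flip to black, move to (5,8). |black|=13
Step 17: on BLACK (5,8): turn L to W, flip to white, move to (5,7). |black|=12
Step 18: on WHITE (5,7): turn R to N, flip to black, move to (4,7). |black|=13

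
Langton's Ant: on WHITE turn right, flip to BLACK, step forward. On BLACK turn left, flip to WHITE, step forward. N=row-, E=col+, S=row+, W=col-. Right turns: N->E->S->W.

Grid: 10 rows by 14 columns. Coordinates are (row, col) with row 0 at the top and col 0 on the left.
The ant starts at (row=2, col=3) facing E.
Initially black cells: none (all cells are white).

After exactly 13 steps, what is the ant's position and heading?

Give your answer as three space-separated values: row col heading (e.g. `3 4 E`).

Step 1: on WHITE (2,3): turn R to S, flip to black, move to (3,3). |black|=1
Step 2: on WHITE (3,3): turn R to W, flip to black, move to (3,2). |black|=2
Step 3: on WHITE (3,2): turn R to N, flip to black, move to (2,2). |black|=3
Step 4: on WHITE (2,2): turn R to E, flip to black, move to (2,3). |black|=4
Step 5: on BLACK (2,3): turn L to N, flip to white, move to (1,3). |black|=3
Step 6: on WHITE (1,3): turn R to E, flip to black, move to (1,4). |black|=4
Step 7: on WHITE (1,4): turn R to S, flip to black, move to (2,4). |black|=5
Step 8: on WHITE (2,4): turn R to W, flip to black, move to (2,3). |black|=6
Step 9: on WHITE (2,3): turn R to N, flip to black, move to (1,3). |black|=7
Step 10: on BLACK (1,3): turn L to W, flip to white, move to (1,2). |black|=6
Step 11: on WHITE (1,2): turn R to N, flip to black, move to (0,2). |black|=7
Step 12: on WHITE (0,2): turn R to E, flip to black, move to (0,3). |black|=8
Step 13: on WHITE (0,3): turn R to S, flip to black, move to (1,3). |black|=9

Answer: 1 3 S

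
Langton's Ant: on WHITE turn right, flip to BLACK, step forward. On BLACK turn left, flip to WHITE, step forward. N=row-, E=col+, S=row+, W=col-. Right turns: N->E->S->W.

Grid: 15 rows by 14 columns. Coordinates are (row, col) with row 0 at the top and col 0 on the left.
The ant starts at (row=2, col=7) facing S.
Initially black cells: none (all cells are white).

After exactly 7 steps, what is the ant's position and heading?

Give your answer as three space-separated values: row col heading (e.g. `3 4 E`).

Step 1: on WHITE (2,7): turn R to W, flip to black, move to (2,6). |black|=1
Step 2: on WHITE (2,6): turn R to N, flip to black, move to (1,6). |black|=2
Step 3: on WHITE (1,6): turn R to E, flip to black, move to (1,7). |black|=3
Step 4: on WHITE (1,7): turn R to S, flip to black, move to (2,7). |black|=4
Step 5: on BLACK (2,7): turn L to E, flip to white, move to (2,8). |black|=3
Step 6: on WHITE (2,8): turn R to S, flip to black, move to (3,8). |black|=4
Step 7: on WHITE (3,8): turn R to W, flip to black, move to (3,7). |black|=5

Answer: 3 7 W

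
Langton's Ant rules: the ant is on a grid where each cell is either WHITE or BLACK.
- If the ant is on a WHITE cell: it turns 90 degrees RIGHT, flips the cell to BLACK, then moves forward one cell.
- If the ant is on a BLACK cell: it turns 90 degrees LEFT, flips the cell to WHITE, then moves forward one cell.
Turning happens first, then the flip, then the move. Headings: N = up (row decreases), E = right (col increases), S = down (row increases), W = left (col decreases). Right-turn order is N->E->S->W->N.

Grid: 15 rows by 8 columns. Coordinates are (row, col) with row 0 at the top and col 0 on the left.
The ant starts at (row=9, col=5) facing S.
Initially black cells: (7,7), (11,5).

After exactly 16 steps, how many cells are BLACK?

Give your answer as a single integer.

Step 1: on WHITE (9,5): turn R to W, flip to black, move to (9,4). |black|=3
Step 2: on WHITE (9,4): turn R to N, flip to black, move to (8,4). |black|=4
Step 3: on WHITE (8,4): turn R to E, flip to black, move to (8,5). |black|=5
Step 4: on WHITE (8,5): turn R to S, flip to black, move to (9,5). |black|=6
Step 5: on BLACK (9,5): turn L to E, flip to white, move to (9,6). |black|=5
Step 6: on WHITE (9,6): turn R to S, flip to black, move to (10,6). |black|=6
Step 7: on WHITE (10,6): turn R to W, flip to black, move to (10,5). |black|=7
Step 8: on WHITE (10,5): turn R to N, flip to black, move to (9,5). |black|=8
Step 9: on WHITE (9,5): turn R to E, flip to black, move to (9,6). |black|=9
Step 10: on BLACK (9,6): turn L to N, flip to white, move to (8,6). |black|=8
Step 11: on WHITE (8,6): turn R to E, flip to black, move to (8,7). |black|=9
Step 12: on WHITE (8,7): turn R to S, flip to black, move to (9,7). |black|=10
Step 13: on WHITE (9,7): turn R to W, flip to black, move to (9,6). |black|=11
Step 14: on WHITE (9,6): turn R to N, flip to black, move to (8,6). |black|=12
Step 15: on BLACK (8,6): turn L to W, flip to white, move to (8,5). |black|=11
Step 16: on BLACK (8,5): turn L to S, flip to white, move to (9,5). |black|=10

Answer: 10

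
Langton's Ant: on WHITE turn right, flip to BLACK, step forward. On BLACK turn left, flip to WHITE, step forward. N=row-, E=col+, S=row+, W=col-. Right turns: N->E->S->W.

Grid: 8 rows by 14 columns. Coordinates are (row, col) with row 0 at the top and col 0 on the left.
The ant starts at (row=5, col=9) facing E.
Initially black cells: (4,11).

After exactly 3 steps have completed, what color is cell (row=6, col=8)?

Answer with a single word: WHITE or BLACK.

Answer: BLACK

Derivation:
Step 1: on WHITE (5,9): turn R to S, flip to black, move to (6,9). |black|=2
Step 2: on WHITE (6,9): turn R to W, flip to black, move to (6,8). |black|=3
Step 3: on WHITE (6,8): turn R to N, flip to black, move to (5,8). |black|=4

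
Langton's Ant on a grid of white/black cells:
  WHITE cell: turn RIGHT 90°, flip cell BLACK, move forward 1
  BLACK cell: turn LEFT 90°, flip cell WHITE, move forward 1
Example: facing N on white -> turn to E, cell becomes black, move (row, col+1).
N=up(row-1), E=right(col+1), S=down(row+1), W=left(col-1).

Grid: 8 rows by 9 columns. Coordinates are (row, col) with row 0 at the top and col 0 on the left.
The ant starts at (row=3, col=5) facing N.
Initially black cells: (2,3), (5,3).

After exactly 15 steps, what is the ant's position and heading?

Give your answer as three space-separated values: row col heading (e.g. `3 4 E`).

Step 1: on WHITE (3,5): turn R to E, flip to black, move to (3,6). |black|=3
Step 2: on WHITE (3,6): turn R to S, flip to black, move to (4,6). |black|=4
Step 3: on WHITE (4,6): turn R to W, flip to black, move to (4,5). |black|=5
Step 4: on WHITE (4,5): turn R to N, flip to black, move to (3,5). |black|=6
Step 5: on BLACK (3,5): turn L to W, flip to white, move to (3,4). |black|=5
Step 6: on WHITE (3,4): turn R to N, flip to black, move to (2,4). |black|=6
Step 7: on WHITE (2,4): turn R to E, flip to black, move to (2,5). |black|=7
Step 8: on WHITE (2,5): turn R to S, flip to black, move to (3,5). |black|=8
Step 9: on WHITE (3,5): turn R to W, flip to black, move to (3,4). |black|=9
Step 10: on BLACK (3,4): turn L to S, flip to white, move to (4,4). |black|=8
Step 11: on WHITE (4,4): turn R to W, flip to black, move to (4,3). |black|=9
Step 12: on WHITE (4,3): turn R to N, flip to black, move to (3,3). |black|=10
Step 13: on WHITE (3,3): turn R to E, flip to black, move to (3,4). |black|=11
Step 14: on WHITE (3,4): turn R to S, flip to black, move to (4,4). |black|=12
Step 15: on BLACK (4,4): turn L to E, flip to white, move to (4,5). |black|=11

Answer: 4 5 E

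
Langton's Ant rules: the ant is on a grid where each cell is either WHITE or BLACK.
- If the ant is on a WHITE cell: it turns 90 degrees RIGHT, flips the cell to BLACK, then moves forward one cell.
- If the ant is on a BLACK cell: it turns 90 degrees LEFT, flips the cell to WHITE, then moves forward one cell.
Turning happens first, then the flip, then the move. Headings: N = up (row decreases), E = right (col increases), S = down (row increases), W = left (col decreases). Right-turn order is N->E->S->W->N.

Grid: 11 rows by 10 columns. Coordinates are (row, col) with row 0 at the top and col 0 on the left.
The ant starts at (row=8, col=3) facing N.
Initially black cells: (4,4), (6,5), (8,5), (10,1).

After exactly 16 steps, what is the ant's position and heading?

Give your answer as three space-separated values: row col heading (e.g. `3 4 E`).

Answer: 8 3 N

Derivation:
Step 1: on WHITE (8,3): turn R to E, flip to black, move to (8,4). |black|=5
Step 2: on WHITE (8,4): turn R to S, flip to black, move to (9,4). |black|=6
Step 3: on WHITE (9,4): turn R to W, flip to black, move to (9,3). |black|=7
Step 4: on WHITE (9,3): turn R to N, flip to black, move to (8,3). |black|=8
Step 5: on BLACK (8,3): turn L to W, flip to white, move to (8,2). |black|=7
Step 6: on WHITE (8,2): turn R to N, flip to black, move to (7,2). |black|=8
Step 7: on WHITE (7,2): turn R to E, flip to black, move to (7,3). |black|=9
Step 8: on WHITE (7,3): turn R to S, flip to black, move to (8,3). |black|=10
Step 9: on WHITE (8,3): turn R to W, flip to black, move to (8,2). |black|=11
Step 10: on BLACK (8,2): turn L to S, flip to white, move to (9,2). |black|=10
Step 11: on WHITE (9,2): turn R to W, flip to black, move to (9,1). |black|=11
Step 12: on WHITE (9,1): turn R to N, flip to black, move to (8,1). |black|=12
Step 13: on WHITE (8,1): turn R to E, flip to black, move to (8,2). |black|=13
Step 14: on WHITE (8,2): turn R to S, flip to black, move to (9,2). |black|=14
Step 15: on BLACK (9,2): turn L to E, flip to white, move to (9,3). |black|=13
Step 16: on BLACK (9,3): turn L to N, flip to white, move to (8,3). |black|=12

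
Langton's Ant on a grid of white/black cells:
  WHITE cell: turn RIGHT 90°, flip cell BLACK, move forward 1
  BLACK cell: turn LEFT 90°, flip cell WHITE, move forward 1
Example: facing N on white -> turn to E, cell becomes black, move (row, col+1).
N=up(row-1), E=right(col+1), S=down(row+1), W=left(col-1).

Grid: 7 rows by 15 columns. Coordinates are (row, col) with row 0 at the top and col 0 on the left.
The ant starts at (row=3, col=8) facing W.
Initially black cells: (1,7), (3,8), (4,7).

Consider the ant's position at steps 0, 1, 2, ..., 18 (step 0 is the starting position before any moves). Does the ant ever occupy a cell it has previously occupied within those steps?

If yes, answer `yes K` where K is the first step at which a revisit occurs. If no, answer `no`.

Step 1: on BLACK (3,8): turn L to S, flip to white, move to (4,8). |black|=2 — new cell
Step 2: on WHITE (4,8): turn R to W, flip to black, move to (4,7). |black|=3 — new cell
Step 3: on BLACK (4,7): turn L to S, flip to white, move to (5,7). |black|=2 — new cell
Step 4: on WHITE (5,7): turn R to W, flip to black, move to (5,6). |black|=3 — new cell
Step 5: on WHITE (5,6): turn R to N, flip to black, move to (4,6). |black|=4 — new cell
Step 6: on WHITE (4,6): turn R to E, flip to black, move to (4,7). |black|=5 — REVISIT

Answer: yes 6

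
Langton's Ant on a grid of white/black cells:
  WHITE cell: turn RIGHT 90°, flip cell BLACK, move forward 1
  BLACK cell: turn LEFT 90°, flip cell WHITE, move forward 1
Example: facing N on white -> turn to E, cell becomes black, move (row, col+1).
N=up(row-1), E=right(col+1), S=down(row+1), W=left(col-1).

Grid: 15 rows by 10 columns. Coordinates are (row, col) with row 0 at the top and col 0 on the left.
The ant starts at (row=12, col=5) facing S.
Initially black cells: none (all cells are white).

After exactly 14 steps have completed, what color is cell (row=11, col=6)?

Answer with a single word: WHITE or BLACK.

Step 1: on WHITE (12,5): turn R to W, flip to black, move to (12,4). |black|=1
Step 2: on WHITE (12,4): turn R to N, flip to black, move to (11,4). |black|=2
Step 3: on WHITE (11,4): turn R to E, flip to black, move to (11,5). |black|=3
Step 4: on WHITE (11,5): turn R to S, flip to black, move to (12,5). |black|=4
Step 5: on BLACK (12,5): turn L to E, flip to white, move to (12,6). |black|=3
Step 6: on WHITE (12,6): turn R to S, flip to black, move to (13,6). |black|=4
Step 7: on WHITE (13,6): turn R to W, flip to black, move to (13,5). |black|=5
Step 8: on WHITE (13,5): turn R to N, flip to black, move to (12,5). |black|=6
Step 9: on WHITE (12,5): turn R to E, flip to black, move to (12,6). |black|=7
Step 10: on BLACK (12,6): turn L to N, flip to white, move to (11,6). |black|=6
Step 11: on WHITE (11,6): turn R to E, flip to black, move to (11,7). |black|=7
Step 12: on WHITE (11,7): turn R to S, flip to black, move to (12,7). |black|=8
Step 13: on WHITE (12,7): turn R to W, flip to black, move to (12,6). |black|=9
Step 14: on WHITE (12,6): turn R to N, flip to black, move to (11,6). |black|=10

Answer: BLACK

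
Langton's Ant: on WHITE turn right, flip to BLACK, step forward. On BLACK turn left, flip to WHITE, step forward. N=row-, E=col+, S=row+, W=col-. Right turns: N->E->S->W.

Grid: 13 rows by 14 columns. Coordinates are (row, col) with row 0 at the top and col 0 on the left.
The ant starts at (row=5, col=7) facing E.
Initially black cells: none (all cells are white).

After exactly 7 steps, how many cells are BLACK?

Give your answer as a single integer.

Answer: 5

Derivation:
Step 1: on WHITE (5,7): turn R to S, flip to black, move to (6,7). |black|=1
Step 2: on WHITE (6,7): turn R to W, flip to black, move to (6,6). |black|=2
Step 3: on WHITE (6,6): turn R to N, flip to black, move to (5,6). |black|=3
Step 4: on WHITE (5,6): turn R to E, flip to black, move to (5,7). |black|=4
Step 5: on BLACK (5,7): turn L to N, flip to white, move to (4,7). |black|=3
Step 6: on WHITE (4,7): turn R to E, flip to black, move to (4,8). |black|=4
Step 7: on WHITE (4,8): turn R to S, flip to black, move to (5,8). |black|=5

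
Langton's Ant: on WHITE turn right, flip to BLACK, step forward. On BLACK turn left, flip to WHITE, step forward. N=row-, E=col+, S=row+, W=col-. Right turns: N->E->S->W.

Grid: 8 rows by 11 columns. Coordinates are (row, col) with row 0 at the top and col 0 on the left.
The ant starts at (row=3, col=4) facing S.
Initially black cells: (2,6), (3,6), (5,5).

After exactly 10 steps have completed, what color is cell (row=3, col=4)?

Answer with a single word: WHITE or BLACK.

Step 1: on WHITE (3,4): turn R to W, flip to black, move to (3,3). |black|=4
Step 2: on WHITE (3,3): turn R to N, flip to black, move to (2,3). |black|=5
Step 3: on WHITE (2,3): turn R to E, flip to black, move to (2,4). |black|=6
Step 4: on WHITE (2,4): turn R to S, flip to black, move to (3,4). |black|=7
Step 5: on BLACK (3,4): turn L to E, flip to white, move to (3,5). |black|=6
Step 6: on WHITE (3,5): turn R to S, flip to black, move to (4,5). |black|=7
Step 7: on WHITE (4,5): turn R to W, flip to black, move to (4,4). |black|=8
Step 8: on WHITE (4,4): turn R to N, flip to black, move to (3,4). |black|=9
Step 9: on WHITE (3,4): turn R to E, flip to black, move to (3,5). |black|=10
Step 10: on BLACK (3,5): turn L to N, flip to white, move to (2,5). |black|=9

Answer: BLACK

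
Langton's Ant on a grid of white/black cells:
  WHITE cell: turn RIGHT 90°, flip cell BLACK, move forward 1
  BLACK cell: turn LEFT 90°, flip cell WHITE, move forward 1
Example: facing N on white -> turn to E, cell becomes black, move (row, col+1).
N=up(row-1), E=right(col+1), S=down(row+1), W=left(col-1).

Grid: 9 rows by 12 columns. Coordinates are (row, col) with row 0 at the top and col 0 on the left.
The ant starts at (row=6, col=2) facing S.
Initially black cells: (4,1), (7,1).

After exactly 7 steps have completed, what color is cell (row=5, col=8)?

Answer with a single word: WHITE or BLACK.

Answer: WHITE

Derivation:
Step 1: on WHITE (6,2): turn R to W, flip to black, move to (6,1). |black|=3
Step 2: on WHITE (6,1): turn R to N, flip to black, move to (5,1). |black|=4
Step 3: on WHITE (5,1): turn R to E, flip to black, move to (5,2). |black|=5
Step 4: on WHITE (5,2): turn R to S, flip to black, move to (6,2). |black|=6
Step 5: on BLACK (6,2): turn L to E, flip to white, move to (6,3). |black|=5
Step 6: on WHITE (6,3): turn R to S, flip to black, move to (7,3). |black|=6
Step 7: on WHITE (7,3): turn R to W, flip to black, move to (7,2). |black|=7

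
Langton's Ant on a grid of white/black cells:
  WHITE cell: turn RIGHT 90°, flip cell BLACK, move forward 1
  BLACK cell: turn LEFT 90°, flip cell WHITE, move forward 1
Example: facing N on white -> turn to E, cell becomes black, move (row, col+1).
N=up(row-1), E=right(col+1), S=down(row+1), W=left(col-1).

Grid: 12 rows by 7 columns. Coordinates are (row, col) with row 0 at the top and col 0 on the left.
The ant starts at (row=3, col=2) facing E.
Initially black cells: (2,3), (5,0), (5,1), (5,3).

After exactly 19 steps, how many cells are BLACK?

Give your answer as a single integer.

Step 1: on WHITE (3,2): turn R to S, flip to black, move to (4,2). |black|=5
Step 2: on WHITE (4,2): turn R to W, flip to black, move to (4,1). |black|=6
Step 3: on WHITE (4,1): turn R to N, flip to black, move to (3,1). |black|=7
Step 4: on WHITE (3,1): turn R to E, flip to black, move to (3,2). |black|=8
Step 5: on BLACK (3,2): turn L to N, flip to white, move to (2,2). |black|=7
Step 6: on WHITE (2,2): turn R to E, flip to black, move to (2,3). |black|=8
Step 7: on BLACK (2,3): turn L to N, flip to white, move to (1,3). |black|=7
Step 8: on WHITE (1,3): turn R to E, flip to black, move to (1,4). |black|=8
Step 9: on WHITE (1,4): turn R to S, flip to black, move to (2,4). |black|=9
Step 10: on WHITE (2,4): turn R to W, flip to black, move to (2,3). |black|=10
Step 11: on WHITE (2,3): turn R to N, flip to black, move to (1,3). |black|=11
Step 12: on BLACK (1,3): turn L to W, flip to white, move to (1,2). |black|=10
Step 13: on WHITE (1,2): turn R to N, flip to black, move to (0,2). |black|=11
Step 14: on WHITE (0,2): turn R to E, flip to black, move to (0,3). |black|=12
Step 15: on WHITE (0,3): turn R to S, flip to black, move to (1,3). |black|=13
Step 16: on WHITE (1,3): turn R to W, flip to black, move to (1,2). |black|=14
Step 17: on BLACK (1,2): turn L to S, flip to white, move to (2,2). |black|=13
Step 18: on BLACK (2,2): turn L to E, flip to white, move to (2,3). |black|=12
Step 19: on BLACK (2,3): turn L to N, flip to white, move to (1,3). |black|=11

Answer: 11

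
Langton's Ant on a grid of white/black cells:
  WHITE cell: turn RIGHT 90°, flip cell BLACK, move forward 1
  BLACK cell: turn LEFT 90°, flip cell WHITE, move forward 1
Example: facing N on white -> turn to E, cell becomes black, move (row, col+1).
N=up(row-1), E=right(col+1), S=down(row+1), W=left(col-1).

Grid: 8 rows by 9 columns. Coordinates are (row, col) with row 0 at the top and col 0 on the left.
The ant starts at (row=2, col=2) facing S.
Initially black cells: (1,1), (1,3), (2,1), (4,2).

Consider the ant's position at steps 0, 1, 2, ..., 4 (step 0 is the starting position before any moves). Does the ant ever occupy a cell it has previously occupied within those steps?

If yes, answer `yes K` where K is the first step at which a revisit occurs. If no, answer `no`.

Step 1: on WHITE (2,2): turn R to W, flip to black, move to (2,1). |black|=5 — new cell
Step 2: on BLACK (2,1): turn L to S, flip to white, move to (3,1). |black|=4 — new cell
Step 3: on WHITE (3,1): turn R to W, flip to black, move to (3,0). |black|=5 — new cell
Step 4: on WHITE (3,0): turn R to N, flip to black, move to (2,0). |black|=6 — new cell
No revisit within 4 steps.

Answer: no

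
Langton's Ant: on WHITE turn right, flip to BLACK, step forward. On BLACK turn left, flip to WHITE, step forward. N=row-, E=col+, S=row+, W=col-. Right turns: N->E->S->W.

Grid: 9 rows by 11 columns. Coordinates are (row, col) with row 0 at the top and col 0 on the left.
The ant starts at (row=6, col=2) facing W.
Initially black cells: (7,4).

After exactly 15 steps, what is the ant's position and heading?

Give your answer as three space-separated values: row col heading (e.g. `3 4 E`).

Answer: 6 3 N

Derivation:
Step 1: on WHITE (6,2): turn R to N, flip to black, move to (5,2). |black|=2
Step 2: on WHITE (5,2): turn R to E, flip to black, move to (5,3). |black|=3
Step 3: on WHITE (5,3): turn R to S, flip to black, move to (6,3). |black|=4
Step 4: on WHITE (6,3): turn R to W, flip to black, move to (6,2). |black|=5
Step 5: on BLACK (6,2): turn L to S, flip to white, move to (7,2). |black|=4
Step 6: on WHITE (7,2): turn R to W, flip to black, move to (7,1). |black|=5
Step 7: on WHITE (7,1): turn R to N, flip to black, move to (6,1). |black|=6
Step 8: on WHITE (6,1): turn R to E, flip to black, move to (6,2). |black|=7
Step 9: on WHITE (6,2): turn R to S, flip to black, move to (7,2). |black|=8
Step 10: on BLACK (7,2): turn L to E, flip to white, move to (7,3). |black|=7
Step 11: on WHITE (7,3): turn R to S, flip to black, move to (8,3). |black|=8
Step 12: on WHITE (8,3): turn R to W, flip to black, move to (8,2). |black|=9
Step 13: on WHITE (8,2): turn R to N, flip to black, move to (7,2). |black|=10
Step 14: on WHITE (7,2): turn R to E, flip to black, move to (7,3). |black|=11
Step 15: on BLACK (7,3): turn L to N, flip to white, move to (6,3). |black|=10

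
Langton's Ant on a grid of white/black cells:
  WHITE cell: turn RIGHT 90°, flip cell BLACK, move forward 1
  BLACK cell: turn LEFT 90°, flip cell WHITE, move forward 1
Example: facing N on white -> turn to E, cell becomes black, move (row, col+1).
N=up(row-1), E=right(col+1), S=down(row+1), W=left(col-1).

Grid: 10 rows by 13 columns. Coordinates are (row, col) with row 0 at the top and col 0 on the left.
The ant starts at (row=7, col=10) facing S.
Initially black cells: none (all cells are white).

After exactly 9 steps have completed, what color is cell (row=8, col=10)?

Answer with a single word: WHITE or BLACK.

Step 1: on WHITE (7,10): turn R to W, flip to black, move to (7,9). |black|=1
Step 2: on WHITE (7,9): turn R to N, flip to black, move to (6,9). |black|=2
Step 3: on WHITE (6,9): turn R to E, flip to black, move to (6,10). |black|=3
Step 4: on WHITE (6,10): turn R to S, flip to black, move to (7,10). |black|=4
Step 5: on BLACK (7,10): turn L to E, flip to white, move to (7,11). |black|=3
Step 6: on WHITE (7,11): turn R to S, flip to black, move to (8,11). |black|=4
Step 7: on WHITE (8,11): turn R to W, flip to black, move to (8,10). |black|=5
Step 8: on WHITE (8,10): turn R to N, flip to black, move to (7,10). |black|=6
Step 9: on WHITE (7,10): turn R to E, flip to black, move to (7,11). |black|=7

Answer: BLACK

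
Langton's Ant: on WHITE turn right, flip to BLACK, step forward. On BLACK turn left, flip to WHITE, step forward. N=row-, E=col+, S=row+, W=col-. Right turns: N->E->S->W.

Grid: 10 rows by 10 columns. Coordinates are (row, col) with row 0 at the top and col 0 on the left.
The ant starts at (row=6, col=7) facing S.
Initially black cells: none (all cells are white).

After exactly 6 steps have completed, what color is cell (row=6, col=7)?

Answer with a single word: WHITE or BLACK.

Step 1: on WHITE (6,7): turn R to W, flip to black, move to (6,6). |black|=1
Step 2: on WHITE (6,6): turn R to N, flip to black, move to (5,6). |black|=2
Step 3: on WHITE (5,6): turn R to E, flip to black, move to (5,7). |black|=3
Step 4: on WHITE (5,7): turn R to S, flip to black, move to (6,7). |black|=4
Step 5: on BLACK (6,7): turn L to E, flip to white, move to (6,8). |black|=3
Step 6: on WHITE (6,8): turn R to S, flip to black, move to (7,8). |black|=4

Answer: WHITE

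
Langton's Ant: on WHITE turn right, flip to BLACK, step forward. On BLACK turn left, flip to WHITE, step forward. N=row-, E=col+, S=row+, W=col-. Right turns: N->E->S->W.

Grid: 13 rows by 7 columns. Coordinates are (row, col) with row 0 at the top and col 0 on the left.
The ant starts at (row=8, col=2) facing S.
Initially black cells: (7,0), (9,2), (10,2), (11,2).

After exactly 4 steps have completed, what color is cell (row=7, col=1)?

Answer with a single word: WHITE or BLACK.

Answer: BLACK

Derivation:
Step 1: on WHITE (8,2): turn R to W, flip to black, move to (8,1). |black|=5
Step 2: on WHITE (8,1): turn R to N, flip to black, move to (7,1). |black|=6
Step 3: on WHITE (7,1): turn R to E, flip to black, move to (7,2). |black|=7
Step 4: on WHITE (7,2): turn R to S, flip to black, move to (8,2). |black|=8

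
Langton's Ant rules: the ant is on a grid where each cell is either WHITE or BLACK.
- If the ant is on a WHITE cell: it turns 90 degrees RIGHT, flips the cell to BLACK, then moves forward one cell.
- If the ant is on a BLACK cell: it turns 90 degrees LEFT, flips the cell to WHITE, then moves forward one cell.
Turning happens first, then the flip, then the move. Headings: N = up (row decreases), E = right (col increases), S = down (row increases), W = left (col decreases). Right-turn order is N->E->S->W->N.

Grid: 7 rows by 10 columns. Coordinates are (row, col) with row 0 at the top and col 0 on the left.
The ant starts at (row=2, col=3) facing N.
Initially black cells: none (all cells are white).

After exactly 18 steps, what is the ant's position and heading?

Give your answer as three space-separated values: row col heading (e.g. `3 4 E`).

Step 1: on WHITE (2,3): turn R to E, flip to black, move to (2,4). |black|=1
Step 2: on WHITE (2,4): turn R to S, flip to black, move to (3,4). |black|=2
Step 3: on WHITE (3,4): turn R to W, flip to black, move to (3,3). |black|=3
Step 4: on WHITE (3,3): turn R to N, flip to black, move to (2,3). |black|=4
Step 5: on BLACK (2,3): turn L to W, flip to white, move to (2,2). |black|=3
Step 6: on WHITE (2,2): turn R to N, flip to black, move to (1,2). |black|=4
Step 7: on WHITE (1,2): turn R to E, flip to black, move to (1,3). |black|=5
Step 8: on WHITE (1,3): turn R to S, flip to black, move to (2,3). |black|=6
Step 9: on WHITE (2,3): turn R to W, flip to black, move to (2,2). |black|=7
Step 10: on BLACK (2,2): turn L to S, flip to white, move to (3,2). |black|=6
Step 11: on WHITE (3,2): turn R to W, flip to black, move to (3,1). |black|=7
Step 12: on WHITE (3,1): turn R to N, flip to black, move to (2,1). |black|=8
Step 13: on WHITE (2,1): turn R to E, flip to black, move to (2,2). |black|=9
Step 14: on WHITE (2,2): turn R to S, flip to black, move to (3,2). |black|=10
Step 15: on BLACK (3,2): turn L to E, flip to white, move to (3,3). |black|=9
Step 16: on BLACK (3,3): turn L to N, flip to white, move to (2,3). |black|=8
Step 17: on BLACK (2,3): turn L to W, flip to white, move to (2,2). |black|=7
Step 18: on BLACK (2,2): turn L to S, flip to white, move to (3,2). |black|=6

Answer: 3 2 S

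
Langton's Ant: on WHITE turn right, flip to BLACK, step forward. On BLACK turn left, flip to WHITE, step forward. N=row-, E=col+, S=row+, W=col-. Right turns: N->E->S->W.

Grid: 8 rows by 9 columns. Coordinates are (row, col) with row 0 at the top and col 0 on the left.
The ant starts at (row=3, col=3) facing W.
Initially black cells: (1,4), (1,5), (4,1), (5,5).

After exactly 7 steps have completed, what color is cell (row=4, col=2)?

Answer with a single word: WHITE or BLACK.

Answer: BLACK

Derivation:
Step 1: on WHITE (3,3): turn R to N, flip to black, move to (2,3). |black|=5
Step 2: on WHITE (2,3): turn R to E, flip to black, move to (2,4). |black|=6
Step 3: on WHITE (2,4): turn R to S, flip to black, move to (3,4). |black|=7
Step 4: on WHITE (3,4): turn R to W, flip to black, move to (3,3). |black|=8
Step 5: on BLACK (3,3): turn L to S, flip to white, move to (4,3). |black|=7
Step 6: on WHITE (4,3): turn R to W, flip to black, move to (4,2). |black|=8
Step 7: on WHITE (4,2): turn R to N, flip to black, move to (3,2). |black|=9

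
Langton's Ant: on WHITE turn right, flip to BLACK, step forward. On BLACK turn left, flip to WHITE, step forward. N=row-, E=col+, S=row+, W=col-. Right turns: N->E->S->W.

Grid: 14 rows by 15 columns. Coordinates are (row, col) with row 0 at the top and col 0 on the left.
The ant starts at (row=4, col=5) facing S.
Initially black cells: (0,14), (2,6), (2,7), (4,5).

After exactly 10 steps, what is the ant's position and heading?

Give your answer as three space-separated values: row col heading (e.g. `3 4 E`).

Answer: 3 6 N

Derivation:
Step 1: on BLACK (4,5): turn L to E, flip to white, move to (4,6). |black|=3
Step 2: on WHITE (4,6): turn R to S, flip to black, move to (5,6). |black|=4
Step 3: on WHITE (5,6): turn R to W, flip to black, move to (5,5). |black|=5
Step 4: on WHITE (5,5): turn R to N, flip to black, move to (4,5). |black|=6
Step 5: on WHITE (4,5): turn R to E, flip to black, move to (4,6). |black|=7
Step 6: on BLACK (4,6): turn L to N, flip to white, move to (3,6). |black|=6
Step 7: on WHITE (3,6): turn R to E, flip to black, move to (3,7). |black|=7
Step 8: on WHITE (3,7): turn R to S, flip to black, move to (4,7). |black|=8
Step 9: on WHITE (4,7): turn R to W, flip to black, move to (4,6). |black|=9
Step 10: on WHITE (4,6): turn R to N, flip to black, move to (3,6). |black|=10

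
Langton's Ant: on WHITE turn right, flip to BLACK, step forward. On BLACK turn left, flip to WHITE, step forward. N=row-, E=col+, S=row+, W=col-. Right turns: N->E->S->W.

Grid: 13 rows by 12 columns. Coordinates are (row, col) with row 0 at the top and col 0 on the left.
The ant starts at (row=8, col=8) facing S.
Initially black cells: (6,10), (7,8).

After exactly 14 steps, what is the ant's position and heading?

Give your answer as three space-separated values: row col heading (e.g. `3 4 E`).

Step 1: on WHITE (8,8): turn R to W, flip to black, move to (8,7). |black|=3
Step 2: on WHITE (8,7): turn R to N, flip to black, move to (7,7). |black|=4
Step 3: on WHITE (7,7): turn R to E, flip to black, move to (7,8). |black|=5
Step 4: on BLACK (7,8): turn L to N, flip to white, move to (6,8). |black|=4
Step 5: on WHITE (6,8): turn R to E, flip to black, move to (6,9). |black|=5
Step 6: on WHITE (6,9): turn R to S, flip to black, move to (7,9). |black|=6
Step 7: on WHITE (7,9): turn R to W, flip to black, move to (7,8). |black|=7
Step 8: on WHITE (7,8): turn R to N, flip to black, move to (6,8). |black|=8
Step 9: on BLACK (6,8): turn L to W, flip to white, move to (6,7). |black|=7
Step 10: on WHITE (6,7): turn R to N, flip to black, move to (5,7). |black|=8
Step 11: on WHITE (5,7): turn R to E, flip to black, move to (5,8). |black|=9
Step 12: on WHITE (5,8): turn R to S, flip to black, move to (6,8). |black|=10
Step 13: on WHITE (6,8): turn R to W, flip to black, move to (6,7). |black|=11
Step 14: on BLACK (6,7): turn L to S, flip to white, move to (7,7). |black|=10

Answer: 7 7 S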